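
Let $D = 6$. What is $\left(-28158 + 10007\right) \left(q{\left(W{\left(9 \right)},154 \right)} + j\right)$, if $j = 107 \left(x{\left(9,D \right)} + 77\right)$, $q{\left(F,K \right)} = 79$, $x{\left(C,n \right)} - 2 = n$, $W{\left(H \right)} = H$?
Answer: $-166517274$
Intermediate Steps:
$x{\left(C,n \right)} = 2 + n$
$j = 9095$ ($j = 107 \left(\left(2 + 6\right) + 77\right) = 107 \left(8 + 77\right) = 107 \cdot 85 = 9095$)
$\left(-28158 + 10007\right) \left(q{\left(W{\left(9 \right)},154 \right)} + j\right) = \left(-28158 + 10007\right) \left(79 + 9095\right) = \left(-18151\right) 9174 = -166517274$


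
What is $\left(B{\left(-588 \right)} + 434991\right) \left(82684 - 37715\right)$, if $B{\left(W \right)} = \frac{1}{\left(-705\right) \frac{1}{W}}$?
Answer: $\frac{4596869729489}{235} \approx 1.9561 \cdot 10^{10}$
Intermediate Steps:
$B{\left(W \right)} = - \frac{W}{705}$
$\left(B{\left(-588 \right)} + 434991\right) \left(82684 - 37715\right) = \left(\left(- \frac{1}{705}\right) \left(-588\right) + 434991\right) \left(82684 - 37715\right) = \left(\frac{196}{235} + 434991\right) 44969 = \frac{102223081}{235} \cdot 44969 = \frac{4596869729489}{235}$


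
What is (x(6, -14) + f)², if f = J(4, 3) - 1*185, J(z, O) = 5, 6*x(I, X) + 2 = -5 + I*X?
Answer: 1371241/36 ≈ 38090.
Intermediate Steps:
x(I, X) = -7/6 + I*X/6 (x(I, X) = -⅓ + (-5 + I*X)/6 = -⅓ + (-⅚ + I*X/6) = -7/6 + I*X/6)
f = -180 (f = 5 - 1*185 = 5 - 185 = -180)
(x(6, -14) + f)² = ((-7/6 + (⅙)*6*(-14)) - 180)² = ((-7/6 - 14) - 180)² = (-91/6 - 180)² = (-1171/6)² = 1371241/36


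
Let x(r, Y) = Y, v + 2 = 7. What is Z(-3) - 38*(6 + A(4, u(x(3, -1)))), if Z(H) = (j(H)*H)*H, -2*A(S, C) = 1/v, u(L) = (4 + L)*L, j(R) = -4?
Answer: -1301/5 ≈ -260.20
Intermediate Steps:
v = 5 (v = -2 + 7 = 5)
u(L) = L*(4 + L)
A(S, C) = -1/10 (A(S, C) = -1/2/5 = -1/2*1/5 = -1/10)
Z(H) = -4*H**2 (Z(H) = (-4*H)*H = -4*H**2)
Z(-3) - 38*(6 + A(4, u(x(3, -1)))) = -4*(-3)**2 - 38*(6 - 1/10) = -4*9 - 38*59/10 = -36 - 1121/5 = -1301/5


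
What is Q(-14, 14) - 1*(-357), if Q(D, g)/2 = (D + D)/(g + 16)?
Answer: 5327/15 ≈ 355.13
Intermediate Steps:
Q(D, g) = 4*D/(16 + g) (Q(D, g) = 2*((D + D)/(g + 16)) = 2*((2*D)/(16 + g)) = 2*(2*D/(16 + g)) = 4*D/(16 + g))
Q(-14, 14) - 1*(-357) = 4*(-14)/(16 + 14) - 1*(-357) = 4*(-14)/30 + 357 = 4*(-14)*(1/30) + 357 = -28/15 + 357 = 5327/15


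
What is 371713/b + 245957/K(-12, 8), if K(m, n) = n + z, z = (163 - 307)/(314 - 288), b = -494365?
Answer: 1580691025149/15819680 ≈ 99919.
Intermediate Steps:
z = -72/13 (z = -144/26 = -144*1/26 = -72/13 ≈ -5.5385)
K(m, n) = -72/13 + n (K(m, n) = n - 72/13 = -72/13 + n)
371713/b + 245957/K(-12, 8) = 371713/(-494365) + 245957/(-72/13 + 8) = 371713*(-1/494365) + 245957/(32/13) = -371713/494365 + 245957*(13/32) = -371713/494365 + 3197441/32 = 1580691025149/15819680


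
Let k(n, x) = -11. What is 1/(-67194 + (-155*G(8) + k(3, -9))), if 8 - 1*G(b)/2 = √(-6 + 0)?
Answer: -13937/971315165 - 62*I*√6/971315165 ≈ -1.4349e-5 - 1.5635e-7*I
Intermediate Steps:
G(b) = 16 - 2*I*√6 (G(b) = 16 - 2*√(-6 + 0) = 16 - 2*I*√6)
1/(-67194 + (-155*G(8) + k(3, -9))) = 1/(-67194 + (-155*(16 - 2*I*√6) - 11)) = 1/(-67194 + ((-2480 + 310*I*√6) - 11)) = 1/(-67194 + (-2491 + 310*I*√6)) = 1/(-69685 + 310*I*√6)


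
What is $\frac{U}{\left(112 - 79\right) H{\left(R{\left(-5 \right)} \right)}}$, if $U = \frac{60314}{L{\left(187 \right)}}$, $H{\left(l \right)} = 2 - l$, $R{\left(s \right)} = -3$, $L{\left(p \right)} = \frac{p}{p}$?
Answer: $\frac{60314}{165} \approx 365.54$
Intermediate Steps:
$L{\left(p \right)} = 1$
$U = 60314$ ($U = \frac{60314}{1} = 60314 \cdot 1 = 60314$)
$\frac{U}{\left(112 - 79\right) H{\left(R{\left(-5 \right)} \right)}} = \frac{60314}{\left(112 - 79\right) \left(2 - -3\right)} = \frac{60314}{33 \left(2 + 3\right)} = \frac{60314}{33 \cdot 5} = \frac{60314}{165}$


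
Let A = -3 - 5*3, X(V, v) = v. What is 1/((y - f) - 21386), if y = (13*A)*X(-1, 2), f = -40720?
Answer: 1/18866 ≈ 5.3005e-5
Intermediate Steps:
A = -18 (A = -3 - 15 = -18)
y = -468 (y = (13*(-18))*2 = -234*2 = -468)
1/((y - f) - 21386) = 1/((-468 - 1*(-40720)) - 21386) = 1/((-468 + 40720) - 21386) = 1/(40252 - 21386) = 1/18866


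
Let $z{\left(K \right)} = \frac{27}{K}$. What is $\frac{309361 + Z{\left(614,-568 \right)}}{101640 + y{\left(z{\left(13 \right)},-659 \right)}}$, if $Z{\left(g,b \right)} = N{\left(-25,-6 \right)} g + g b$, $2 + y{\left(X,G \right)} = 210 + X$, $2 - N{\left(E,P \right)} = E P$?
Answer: $- \frac{1693419}{1324051} \approx -1.279$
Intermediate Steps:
$N{\left(E,P \right)} = 2 - E P$
$y{\left(X,G \right)} = 208 + X$ ($y{\left(X,G \right)} = -2 + \left(210 + X\right) = 208 + X$)
$Z{\left(g,b \right)} = - 148 g + b g$ ($Z{\left(g,b \right)} = \left(2 - \left(-25\right) \left(-6\right)\right) g + g b = \left(2 - 150\right) g + b g = - 148 g + b g$)
$\frac{309361 + Z{\left(614,-568 \right)}}{101640 + y{\left(z{\left(13 \right)},-659 \right)}} = \frac{309361 + 614 \left(-148 - 568\right)}{101640 + \left(208 + \frac{27}{13}\right)} = \frac{309361 + 614 \left(-716\right)}{101640 + \left(208 + 27 \cdot \frac{1}{13}\right)} = \frac{309361 - 439624}{101640 + \left(208 + \frac{27}{13}\right)} = - \frac{130263}{101640 + \frac{2731}{13}} = - \frac{130263}{\frac{1324051}{13}} = \left(-130263\right) \frac{13}{1324051} = - \frac{1693419}{1324051}$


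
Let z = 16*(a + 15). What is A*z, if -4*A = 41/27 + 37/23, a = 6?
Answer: -54376/207 ≈ -262.69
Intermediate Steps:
z = 336 (z = 16*(6 + 15) = 16*21 = 336)
A = -971/1242 (A = -(41/27 + 37/23)/4 = -¼*1942/621 = -971/1242 ≈ -0.78180)
A*z = -971/1242*336 = -54376/207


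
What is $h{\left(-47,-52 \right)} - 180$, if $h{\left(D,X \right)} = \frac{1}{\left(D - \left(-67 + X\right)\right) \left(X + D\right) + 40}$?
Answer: $- \frac{1275841}{7088} \approx -180.0$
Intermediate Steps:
$h{\left(D,X \right)} = \frac{1}{40 + \left(D + X\right) \left(67 + D - X\right)}$ ($h{\left(D,X \right)} = \frac{1}{\left(67 + D - X\right) \left(D + X\right) + 40} = \frac{1}{\left(D + X\right) \left(67 + D - X\right) + 40} = \frac{1}{40 + \left(D + X\right) \left(67 + D - X\right)}$)
$h{\left(-47,-52 \right)} - 180 = \frac{1}{40 + \left(-47\right)^{2} - \left(-52\right)^{2} + 67 \left(-47\right) + 67 \left(-52\right)} - 180 = \frac{1}{40 + 2209 - 2704 - 3149 - 3484} - 180 = \frac{1}{-7088} - 180 = - \frac{1}{7088} - 180 = - \frac{1275841}{7088}$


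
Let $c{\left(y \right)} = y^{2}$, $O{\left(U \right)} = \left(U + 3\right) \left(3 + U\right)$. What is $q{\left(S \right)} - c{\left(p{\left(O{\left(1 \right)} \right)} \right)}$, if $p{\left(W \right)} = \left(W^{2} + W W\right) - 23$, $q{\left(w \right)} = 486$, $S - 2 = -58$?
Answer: $-238635$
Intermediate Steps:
$S = -56$ ($S = 2 - 58 = -56$)
$O{\left(U \right)} = \left(3 + U\right)^{2}$ ($O{\left(U \right)} = \left(3 + U\right) \left(3 + U\right) = \left(3 + U\right)^{2}$)
$p{\left(W \right)} = -23 + 2 W^{2}$ ($p{\left(W \right)} = \left(W^{2} + W^{2}\right) - 23 = 2 W^{2} - 23 = -23 + 2 W^{2}$)
$q{\left(S \right)} - c{\left(p{\left(O{\left(1 \right)} \right)} \right)} = 486 - \left(-23 + 2 \left(\left(3 + 1\right)^{2}\right)^{2}\right)^{2} = 486 - \left(-23 + 2 \left(4^{2}\right)^{2}\right)^{2} = 486 - \left(-23 + 2 \cdot 16^{2}\right)^{2} = 486 - \left(-23 + 2 \cdot 256\right)^{2} = 486 - \left(-23 + 512\right)^{2} = 486 - 489^{2} = 486 - 239121 = -238635$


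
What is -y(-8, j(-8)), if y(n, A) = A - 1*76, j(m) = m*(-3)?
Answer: 52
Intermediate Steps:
j(m) = -3*m
y(n, A) = -76 + A (y(n, A) = A - 76 = -76 + A)
-y(-8, j(-8)) = -(-76 - 3*(-8)) = -(-76 + 24) = -1*(-52) = 52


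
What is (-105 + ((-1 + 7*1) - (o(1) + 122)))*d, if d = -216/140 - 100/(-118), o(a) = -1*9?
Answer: 304432/2065 ≈ 147.42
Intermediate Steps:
o(a) = -9
d = -1436/2065 (d = -216*1/140 - 100*(-1/118) = -54/35 + 50/59 = -1436/2065 ≈ -0.69540)
(-105 + ((-1 + 7*1) - (o(1) + 122)))*d = (-105 + ((-1 + 7*1) - (-9 + 122)))*(-1436/2065) = (-105 + ((-1 + 7) - 1*113))*(-1436/2065) = (-105 + (6 - 113))*(-1436/2065) = (-105 - 107)*(-1436/2065) = -212*(-1436/2065) = 304432/2065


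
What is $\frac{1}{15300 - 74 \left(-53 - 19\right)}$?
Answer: $\frac{1}{20628} \approx 4.8478 \cdot 10^{-5}$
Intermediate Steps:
$\frac{1}{15300 - 74 \left(-53 - 19\right)} = \frac{1}{15300 - -5328} = \frac{1}{15300 + 5328} = \frac{1}{20628}$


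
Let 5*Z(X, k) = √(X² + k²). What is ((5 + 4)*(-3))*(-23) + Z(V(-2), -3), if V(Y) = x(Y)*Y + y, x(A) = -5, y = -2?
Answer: 621 + √73/5 ≈ 622.71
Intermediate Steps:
V(Y) = -2 - 5*Y (V(Y) = -5*Y - 2 = -2 - 5*Y)
Z(X, k) = √(X² + k²)/5
((5 + 4)*(-3))*(-23) + Z(V(-2), -3) = ((5 + 4)*(-3))*(-23) + √((-2 - 5*(-2))² + (-3)²)/5 = (9*(-3))*(-23) + √((-2 + 10)² + 9)/5 = -27*(-23) + √(8² + 9)/5 = 621 + √(64 + 9)/5 = 621 + √73/5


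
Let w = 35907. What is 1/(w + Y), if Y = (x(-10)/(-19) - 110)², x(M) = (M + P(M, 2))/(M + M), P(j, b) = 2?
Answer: 9025/433304979 ≈ 2.0828e-5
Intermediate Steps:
x(M) = (2 + M)/(2*M) (x(M) = (M + 2)/(M + M) = (2 + M)/((2*M)) = (2 + M)*(1/(2*M)) = (2 + M)/(2*M))
Y = 109244304/9025 (Y = (((½)*(2 - 10)/(-10))/(-19) - 110)² = (((½)*(-⅒)*(-8))*(-1/19) - 110)² = ((⅖)*(-1/19) - 110)² = (-2/95 - 110)² = (-10452/95)² = 109244304/9025 ≈ 12105.)
1/(w + Y) = 1/(35907 + 109244304/9025) = 1/(433304979/9025) = 9025/433304979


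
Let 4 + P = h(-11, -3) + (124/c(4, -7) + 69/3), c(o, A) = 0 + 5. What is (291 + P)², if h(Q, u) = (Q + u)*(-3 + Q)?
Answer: 7043716/25 ≈ 2.8175e+5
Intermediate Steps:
c(o, A) = 5
h(Q, u) = (-3 + Q)*(Q + u)
P = 1199/5 (P = -4 + (((-11)² - 3*(-11) - 3*(-3) - 11*(-3)) + (124/5 + 69/3)) = -4 + ((121 + 33 + 9 + 33) + (124*(⅕) + 69*(⅓))) = -4 + (196 + (124/5 + 23)) = -4 + (196 + 239/5) = -4 + 1219/5 = 1199/5 ≈ 239.80)
(291 + P)² = (291 + 1199/5)² = (2654/5)² = 7043716/25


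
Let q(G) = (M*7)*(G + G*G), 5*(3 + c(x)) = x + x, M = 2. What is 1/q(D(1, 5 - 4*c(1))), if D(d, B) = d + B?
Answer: 25/99876 ≈ 0.00025031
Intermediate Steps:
c(x) = -3 + 2*x/5 (c(x) = -3 + (x + x)/5 = -3 + (2*x)/5 = -3 + 2*x/5)
D(d, B) = B + d
q(G) = 14*G + 14*G² (q(G) = (2*7)*(G + G*G) = 14*(G + G²) = 14*G + 14*G²)
1/q(D(1, 5 - 4*c(1))) = 1/(14*((5 - 4*(-3 + (⅖)*1)) + 1)*(1 + ((5 - 4*(-3 + (⅖)*1)) + 1))) = 1/(14*((5 - 4*(-3 + ⅖)) + 1)*(1 + ((5 - 4*(-3 + ⅖)) + 1))) = 1/(14*((5 - 4*(-13/5)) + 1)*(1 + ((5 - 4*(-13/5)) + 1))) = 1/(14*((5 + 52/5) + 1)*(1 + ((5 + 52/5) + 1))) = 1/(14*(77/5 + 1)*(1 + (77/5 + 1))) = 1/(14*(82/5)*(1 + 82/5)) = 1/(14*(82/5)*(87/5)) = 1/(99876/25) = 25/99876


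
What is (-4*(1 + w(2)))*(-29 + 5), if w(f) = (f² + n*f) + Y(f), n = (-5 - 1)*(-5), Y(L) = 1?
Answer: 6336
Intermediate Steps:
n = 30 (n = -6*(-5) = 30)
w(f) = 1 + f² + 30*f (w(f) = (f² + 30*f) + 1 = 1 + f² + 30*f)
(-4*(1 + w(2)))*(-29 + 5) = (-4*(1 + (1 + 2² + 30*2)))*(-29 + 5) = -4*(1 + (1 + 4 + 60))*(-24) = -4*(1 + 65)*(-24) = -4*66*(-24) = -264*(-24) = 6336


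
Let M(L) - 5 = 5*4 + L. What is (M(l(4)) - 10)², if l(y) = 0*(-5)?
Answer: 225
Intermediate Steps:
l(y) = 0
M(L) = 25 + L (M(L) = 5 + (5*4 + L) = 5 + (20 + L) = 25 + L)
(M(l(4)) - 10)² = ((25 + 0) - 10)² = (25 - 10)² = 15² = 225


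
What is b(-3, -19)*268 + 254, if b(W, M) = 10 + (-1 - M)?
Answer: 7758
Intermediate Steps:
b(W, M) = 9 - M
b(-3, -19)*268 + 254 = (9 - 1*(-19))*268 + 254 = (9 + 19)*268 + 254 = 28*268 + 254 = 7504 + 254 = 7758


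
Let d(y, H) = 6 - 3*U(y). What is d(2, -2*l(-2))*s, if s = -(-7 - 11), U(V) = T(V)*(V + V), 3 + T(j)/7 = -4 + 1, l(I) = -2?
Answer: 9180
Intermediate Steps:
T(j) = -42 (T(j) = -21 + 7*(-4 + 1) = -21 + 7*(-3) = -21 - 21 = -42)
U(V) = -84*V (U(V) = -42*(V + V) = -84*V)
d(y, H) = 6 + 252*y (d(y, H) = 6 - (-252)*y = 6 + 252*y)
s = 18 (s = -1*(-18) = 18)
d(2, -2*l(-2))*s = (6 + 252*2)*18 = (6 + 504)*18 = 510*18 = 9180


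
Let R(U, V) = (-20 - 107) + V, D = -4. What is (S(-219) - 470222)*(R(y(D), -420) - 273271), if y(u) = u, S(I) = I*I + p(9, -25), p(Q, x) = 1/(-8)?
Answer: 462490786901/4 ≈ 1.1562e+11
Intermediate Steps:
p(Q, x) = -1/8
S(I) = -1/8 + I**2 (S(I) = I*I - 1/8 = I**2 - 1/8 = -1/8 + I**2)
R(U, V) = -127 + V
(S(-219) - 470222)*(R(y(D), -420) - 273271) = ((-1/8 + (-219)**2) - 470222)*((-127 - 420) - 273271) = ((-1/8 + 47961) - 470222)*(-547 - 273271) = (383687/8 - 470222)*(-273818) = -3378089/8*(-273818) = 462490786901/4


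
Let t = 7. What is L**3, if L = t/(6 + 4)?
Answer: 343/1000 ≈ 0.34300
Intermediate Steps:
L = 7/10 (L = 7/(6 + 4) = 7/10 ≈ 0.70000)
L**3 = (7/10)**3 = 343/1000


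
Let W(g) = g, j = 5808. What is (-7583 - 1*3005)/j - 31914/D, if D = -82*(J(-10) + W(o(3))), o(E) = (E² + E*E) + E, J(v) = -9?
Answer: 911135/29766 ≈ 30.610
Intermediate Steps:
o(E) = E + 2*E² (o(E) = (E² + E²) + E = 2*E² + E = E + 2*E²)
D = -984 (D = -82*(-9 + 3*(1 + 2*3)) = -82*(-9 + 3*(1 + 6)) = -82*(-9 + 3*7) = -82*(-9 + 21) = -82*12 = -984)
(-7583 - 1*3005)/j - 31914/D = (-7583 - 1*3005)/5808 - 31914/(-984) = (-7583 - 3005)*(1/5808) - 31914*(-1/984) = -10588*1/5808 + 5319/164 = -2647/1452 + 5319/164 = 911135/29766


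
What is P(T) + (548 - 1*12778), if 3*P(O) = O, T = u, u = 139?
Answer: -36551/3 ≈ -12184.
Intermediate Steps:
T = 139
P(O) = O/3
P(T) + (548 - 1*12778) = (⅓)*139 + (548 - 1*12778) = 139/3 + (548 - 12778) = 139/3 - 12230 = -36551/3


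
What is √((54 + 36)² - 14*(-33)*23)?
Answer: √18726 ≈ 136.84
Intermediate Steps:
√((54 + 36)² - 14*(-33)*23) = √(90² + 462*23) = √(8100 + 10626) = √18726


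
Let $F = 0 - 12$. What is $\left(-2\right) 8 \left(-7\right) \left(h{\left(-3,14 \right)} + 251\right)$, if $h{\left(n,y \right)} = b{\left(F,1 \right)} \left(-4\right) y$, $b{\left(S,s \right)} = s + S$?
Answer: $97104$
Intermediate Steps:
$F = -12$ ($F = 0 - 12 = -12$)
$b{\left(S,s \right)} = S + s$
$h{\left(n,y \right)} = 44 y$ ($h{\left(n,y \right)} = \left(-12 + 1\right) \left(-4\right) y = \left(-11\right) \left(-4\right) y = 44 y$)
$\left(-2\right) 8 \left(-7\right) \left(h{\left(-3,14 \right)} + 251\right) = \left(-2\right) 8 \left(-7\right) \left(44 \cdot 14 + 251\right) = \left(-16\right) \left(-7\right) \left(616 + 251\right) = 112 \cdot 867 = 97104$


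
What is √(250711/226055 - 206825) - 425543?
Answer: -425543 + 2*I*√2642219830167630/226055 ≈ -4.2554e+5 + 454.78*I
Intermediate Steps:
√(250711/226055 - 206825) - 425543 = √(-46753574664/226055) - 425543 = 2*I*√2642219830167630/226055 - 425543 = -425543 + 2*I*√2642219830167630/226055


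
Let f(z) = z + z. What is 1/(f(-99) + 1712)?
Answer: 1/1514 ≈ 0.00066050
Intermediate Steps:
f(z) = 2*z
1/(f(-99) + 1712) = 1/(2*(-99) + 1712) = 1/(-198 + 1712) = 1/1514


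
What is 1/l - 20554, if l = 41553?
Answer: -854080361/41553 ≈ -20554.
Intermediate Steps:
1/l - 20554 = 1/41553 - 20554 = -854080361/41553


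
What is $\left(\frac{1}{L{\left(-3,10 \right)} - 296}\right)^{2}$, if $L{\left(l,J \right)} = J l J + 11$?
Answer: $\frac{1}{342225} \approx 2.9221 \cdot 10^{-6}$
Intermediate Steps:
$L{\left(l,J \right)} = 11 + l J^{2}$ ($L{\left(l,J \right)} = l J^{2} + 11 = 11 + l J^{2}$)
$\left(\frac{1}{L{\left(-3,10 \right)} - 296}\right)^{2} = \left(\frac{1}{\left(11 - 3 \cdot 10^{2}\right) - 296}\right)^{2} = \left(\frac{1}{\left(11 - 300\right) - 296}\right)^{2} = \left(\frac{1}{-289 - 296}\right)^{2} = \left(\frac{1}{-585}\right)^{2} = \left(- \frac{1}{585}\right)^{2} = \frac{1}{342225}$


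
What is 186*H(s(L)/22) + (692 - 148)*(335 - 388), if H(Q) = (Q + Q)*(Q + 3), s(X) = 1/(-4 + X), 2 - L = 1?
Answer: -10472123/363 ≈ -28849.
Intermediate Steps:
L = 1 (L = 2 - 1*1 = 2 - 1 = 1)
H(Q) = 2*Q*(3 + Q) (H(Q) = (2*Q)*(3 + Q) = 2*Q*(3 + Q))
186*H(s(L)/22) + (692 - 148)*(335 - 388) = 186*(2*(1/((-4 + 1)*22))*(3 + 1/((-4 + 1)*22))) + (692 - 148)*(335 - 388) = 186*(2*((1/22)/(-3))*(3 + (1/22)/(-3))) + 544*(-53) = 186*(2*(-1/3*1/22)*(3 - 1/3*1/22)) - 28832 = 186*(2*(-1/66)*(3 - 1/66)) - 28832 = 186*(2*(-1/66)*(197/66)) - 28832 = 186*(-197/2178) - 28832 = -6107/363 - 28832 = -10472123/363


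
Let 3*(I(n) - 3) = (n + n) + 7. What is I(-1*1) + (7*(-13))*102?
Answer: -27832/3 ≈ -9277.3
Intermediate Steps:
I(n) = 16/3 + 2*n/3 (I(n) = 3 + ((n + n) + 7)/3 = 3 + (2*n + 7)/3 = 3 + (7 + 2*n)/3 = 3 + (7/3 + 2*n/3) = 16/3 + 2*n/3)
I(-1*1) + (7*(-13))*102 = (16/3 + 2*(-1*1)/3) + (7*(-13))*102 = (16/3 + (2/3)*(-1)) - 91*102 = (16/3 - 2/3) - 9282 = 14/3 - 9282 = -27832/3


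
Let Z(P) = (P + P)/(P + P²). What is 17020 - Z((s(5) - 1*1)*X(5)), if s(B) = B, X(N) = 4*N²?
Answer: 6825018/401 ≈ 17020.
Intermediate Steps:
Z(P) = 2*P/(P + P²) (Z(P) = (2*P)/(P + P²) = 2*P/(P + P²))
17020 - Z((s(5) - 1*1)*X(5)) = 17020 - 2/(1 + (5 - 1*1)*(4*5²)) = 17020 - 2/(1 + (5 - 1)*(4*25)) = 17020 - 2/(1 + 4*100) = 17020 - 2/(1 + 400) = 17020 - 2/401 = 6825018/401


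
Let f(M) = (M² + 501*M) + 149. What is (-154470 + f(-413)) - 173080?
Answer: -363745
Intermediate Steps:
f(M) = 149 + M² + 501*M
(-154470 + f(-413)) - 173080 = (-154470 + (149 + (-413)² + 501*(-413))) - 173080 = (-154470 + (149 + 170569 - 206913)) - 173080 = (-154470 - 36195) - 173080 = -190665 - 173080 = -363745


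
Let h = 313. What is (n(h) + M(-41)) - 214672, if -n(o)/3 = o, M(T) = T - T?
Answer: -215611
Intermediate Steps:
M(T) = 0
n(o) = -3*o
(n(h) + M(-41)) - 214672 = (-3*313 + 0) - 214672 = (-939 + 0) - 214672 = -939 - 214672 = -215611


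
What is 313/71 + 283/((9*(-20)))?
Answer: 36247/12780 ≈ 2.8362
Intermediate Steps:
313/71 + 283/((9*(-20))) = 313*(1/71) + 283/(-180) = 313/71 + 283*(-1/180) = 313/71 - 283/180 = 36247/12780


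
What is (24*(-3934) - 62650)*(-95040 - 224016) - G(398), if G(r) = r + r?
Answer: 50112848900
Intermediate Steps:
G(r) = 2*r
(24*(-3934) - 62650)*(-95040 - 224016) - G(398) = (24*(-3934) - 62650)*(-95040 - 224016) - 2*398 = (-94416 - 62650)*(-319056) - 1*796 = -157066*(-319056) - 796 = 50112849696 - 796 = 50112848900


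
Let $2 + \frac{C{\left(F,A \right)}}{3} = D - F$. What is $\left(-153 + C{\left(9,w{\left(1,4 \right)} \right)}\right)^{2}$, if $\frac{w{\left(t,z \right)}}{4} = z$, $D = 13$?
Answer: $21609$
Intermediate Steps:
$w{\left(t,z \right)} = 4 z$
$C{\left(F,A \right)} = 33 - 3 F$ ($C{\left(F,A \right)} = -6 + 3 \left(13 - F\right) = -6 - \left(-39 + 3 F\right) = 33 - 3 F$)
$\left(-153 + C{\left(9,w{\left(1,4 \right)} \right)}\right)^{2} = \left(-153 + \left(33 - 27\right)\right)^{2} = \left(-153 + 6\right)^{2} = \left(-147\right)^{2} = 21609$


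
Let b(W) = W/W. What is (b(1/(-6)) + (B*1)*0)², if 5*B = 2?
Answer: 1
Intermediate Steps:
b(W) = 1
B = ⅖ (B = (⅕)*2 = ⅖ ≈ 0.40000)
(b(1/(-6)) + (B*1)*0)² = (1 + ((⅖)*1)*0)² = (1 + (⅖)*0)² = (1 + 0)² = 1² = 1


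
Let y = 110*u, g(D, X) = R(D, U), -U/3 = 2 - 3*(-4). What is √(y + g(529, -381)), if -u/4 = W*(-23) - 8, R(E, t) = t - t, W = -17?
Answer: 2*I*√42130 ≈ 410.51*I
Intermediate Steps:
U = -42 (U = -3*(2 - 3*(-4)) = -3*(2 + 12) = -3*14 = -42)
R(E, t) = 0
g(D, X) = 0
u = -1532 (u = -4*(-17*(-23) - 8) = -4*(391 - 8) = -4*383 = -1532)
y = -168520 (y = 110*(-1532) = -168520)
√(y + g(529, -381)) = √(-168520 + 0) = √(-168520) = 2*I*√42130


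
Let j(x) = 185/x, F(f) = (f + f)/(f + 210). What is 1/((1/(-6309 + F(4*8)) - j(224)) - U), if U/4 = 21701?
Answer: -24427424/2120418291203 ≈ -1.1520e-5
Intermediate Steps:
U = 86804 (U = 4*21701 = 86804)
F(f) = 2*f/(210 + f) (F(f) = (2*f)/(210 + f) = 2*f/(210 + f))
1/((1/(-6309 + F(4*8)) - j(224)) - U) = 1/((1/(-6309 + 2*(4*8)/(210 + 4*8)) - 185/224) - 1*86804) = 1/((1/(-6309 + 2*32/(210 + 32)) - 185/224) - 86804) = 1/((1/(-6309 + 2*32/242) - 1*185/224) - 86804) = 1/((1/(-6309 + 2*32*(1/242)) - 185/224) - 86804) = 1/((1/(-6309 + 32/121) - 185/224) - 86804) = 1/((1/(-763357/121) - 185/224) - 86804) = 1/((-121/763357 - 185/224) - 86804) = 1/(-20178307/24427424 - 86804) = 1/(-2120418291203/24427424) = -24427424/2120418291203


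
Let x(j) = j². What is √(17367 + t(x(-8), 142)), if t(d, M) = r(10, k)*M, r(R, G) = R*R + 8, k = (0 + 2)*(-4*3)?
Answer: √32703 ≈ 180.84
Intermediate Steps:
k = -24 (k = 2*(-12) = -24)
r(R, G) = 8 + R² (r(R, G) = R² + 8 = 8 + R²)
t(d, M) = 108*M (t(d, M) = (8 + 10²)*M = (8 + 100)*M = 108*M)
√(17367 + t(x(-8), 142)) = √(17367 + 108*142) = √(17367 + 15336) = √32703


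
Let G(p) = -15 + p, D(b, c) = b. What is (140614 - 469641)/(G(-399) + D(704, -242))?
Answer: -329027/290 ≈ -1134.6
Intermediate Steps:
(140614 - 469641)/(G(-399) + D(704, -242)) = (140614 - 469641)/((-15 - 399) + 704) = -329027/(-414 + 704) = -329027/290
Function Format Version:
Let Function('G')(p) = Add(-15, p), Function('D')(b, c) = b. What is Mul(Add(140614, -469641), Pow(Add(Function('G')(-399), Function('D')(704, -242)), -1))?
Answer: Rational(-329027, 290) ≈ -1134.6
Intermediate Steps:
Mul(Add(140614, -469641), Pow(Add(Function('G')(-399), Function('D')(704, -242)), -1)) = Mul(Add(140614, -469641), Pow(Add(Add(-15, -399), 704), -1)) = Mul(-329027, Pow(Add(-414, 704), -1)) = Mul(-329027, Pow(290, -1)) = Mul(-329027, Rational(1, 290)) = Rational(-329027, 290)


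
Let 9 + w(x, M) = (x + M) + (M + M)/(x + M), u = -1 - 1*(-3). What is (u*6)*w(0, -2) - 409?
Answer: -517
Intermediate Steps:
u = 2 (u = -1 + 3 = 2)
w(x, M) = -9 + M + x + 2*M/(M + x) (w(x, M) = -9 + ((x + M) + (M + M)/(x + M)) = -9 + ((M + x) + (2*M)/(M + x)) = -9 + ((M + x) + 2*M/(M + x)) = -9 + (M + x + 2*M/(M + x)) = -9 + M + x + 2*M/(M + x))
(u*6)*w(0, -2) - 409 = (2*6)*(((-2)² + 0² - 9*0 - 7*(-2) + 2*(-2)*0)/(-2 + 0)) - 409 = 12*((4 + 0 + 0 + 14 + 0)/(-2)) - 409 = 12*(-½*18) - 409 = 12*(-9) - 409 = -108 - 409 = -517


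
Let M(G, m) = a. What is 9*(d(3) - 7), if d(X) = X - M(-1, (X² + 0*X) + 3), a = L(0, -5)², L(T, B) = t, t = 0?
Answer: -36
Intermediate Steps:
L(T, B) = 0
a = 0 (a = 0² = 0)
M(G, m) = 0
d(X) = X (d(X) = X - 1*0 = X + 0 = X)
9*(d(3) - 7) = 9*(3 - 7) = 9*(-4) = -36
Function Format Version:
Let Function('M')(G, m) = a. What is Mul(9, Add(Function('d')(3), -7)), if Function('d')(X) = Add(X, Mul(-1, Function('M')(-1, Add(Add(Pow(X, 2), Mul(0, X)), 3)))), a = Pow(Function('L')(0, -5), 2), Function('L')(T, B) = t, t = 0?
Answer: -36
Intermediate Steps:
Function('L')(T, B) = 0
a = 0 (a = Pow(0, 2) = 0)
Function('M')(G, m) = 0
Function('d')(X) = X (Function('d')(X) = Add(X, Mul(-1, 0)) = Add(X, 0) = X)
Mul(9, Add(Function('d')(3), -7)) = Mul(9, Add(3, -7)) = Mul(9, -4) = -36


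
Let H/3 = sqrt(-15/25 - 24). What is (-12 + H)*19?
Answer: -228 + 57*I*sqrt(615)/5 ≈ -228.0 + 282.71*I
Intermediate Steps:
H = 3*I*sqrt(615)/5 (H = 3*sqrt(-15/25 - 24) = 3*sqrt(-15*1/25 - 24) = 3*sqrt(-3/5 - 24) = 3*sqrt(-123/5) = 3*(I*sqrt(615)/5) = 3*I*sqrt(615)/5 ≈ 14.88*I)
(-12 + H)*19 = (-12 + 3*I*sqrt(615)/5)*19 = -228 + 57*I*sqrt(615)/5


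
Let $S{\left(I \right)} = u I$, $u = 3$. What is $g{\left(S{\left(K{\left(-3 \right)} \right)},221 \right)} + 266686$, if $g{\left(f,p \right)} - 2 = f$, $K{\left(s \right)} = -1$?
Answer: $266685$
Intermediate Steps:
$S{\left(I \right)} = 3 I$
$g{\left(f,p \right)} = 2 + f$
$g{\left(S{\left(K{\left(-3 \right)} \right)},221 \right)} + 266686 = \left(2 + 3 \left(-1\right)\right) + 266686 = \left(2 - 3\right) + 266686 = -1 + 266686 = 266685$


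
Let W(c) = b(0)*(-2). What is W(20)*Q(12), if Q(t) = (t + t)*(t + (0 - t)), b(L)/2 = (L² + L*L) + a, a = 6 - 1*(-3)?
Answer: 0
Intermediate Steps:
a = 9 (a = 6 + 3 = 9)
b(L) = 18 + 4*L² (b(L) = 2*((L² + L*L) + 9) = 2*((L² + L²) + 9) = 2*(2*L² + 9) = 2*(9 + 2*L²) = 18 + 4*L²)
W(c) = -36 (W(c) = (18 + 4*0²)*(-2) = (18 + 4*0)*(-2) = (18 + 0)*(-2) = 18*(-2) = -36)
Q(t) = 0 (Q(t) = (2*t)*(t - t) = (2*t)*0 = 0)
W(20)*Q(12) = -36*0 = 0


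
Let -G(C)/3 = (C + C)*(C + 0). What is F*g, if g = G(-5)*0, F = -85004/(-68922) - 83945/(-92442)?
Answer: 0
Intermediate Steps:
G(C) = -6*C² (G(C) = -3*(C + C)*(C + 0) = -3*2*C*C = -6*C²)
F = 324847549/151697322 (F = -85004*(-1/68922) - 83945*(-1/92442) = 42502/34461 + 83945/92442 = 324847549/151697322 ≈ 2.1414)
g = 0 (g = -6*(-5)²*0 = -6*25*0 = -150*0 = 0)
F*g = (324847549/151697322)*0 = 0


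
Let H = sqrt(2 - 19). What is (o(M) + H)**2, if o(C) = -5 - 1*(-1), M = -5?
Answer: (4 - I*sqrt(17))**2 ≈ -1.0 - 32.985*I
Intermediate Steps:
o(C) = -4 (o(C) = -5 + 1 = -4)
H = I*sqrt(17) (H = sqrt(-17) = I*sqrt(17) ≈ 4.1231*I)
(o(M) + H)**2 = (-4 + I*sqrt(17))**2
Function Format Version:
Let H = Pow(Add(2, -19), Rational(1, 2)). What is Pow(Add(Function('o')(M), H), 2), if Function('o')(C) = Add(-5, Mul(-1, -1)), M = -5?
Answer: Pow(Add(4, Mul(-1, I, Pow(17, Rational(1, 2)))), 2) ≈ Add(-1.000, Mul(-32.985, I))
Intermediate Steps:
Function('o')(C) = -4 (Function('o')(C) = Add(-5, 1) = -4)
H = Mul(I, Pow(17, Rational(1, 2))) (H = Pow(-17, Rational(1, 2)) = Mul(I, Pow(17, Rational(1, 2))) ≈ Mul(4.1231, I))
Pow(Add(Function('o')(M), H), 2) = Pow(Add(-4, Mul(I, Pow(17, Rational(1, 2)))), 2)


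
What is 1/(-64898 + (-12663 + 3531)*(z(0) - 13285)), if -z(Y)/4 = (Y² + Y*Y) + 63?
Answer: 1/123554986 ≈ 8.0936e-9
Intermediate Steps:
z(Y) = -252 - 8*Y² (z(Y) = -4*((Y² + Y*Y) + 63) = -4*((Y² + Y²) + 63) = -4*(2*Y² + 63) = -4*(63 + 2*Y²) = -252 - 8*Y²)
1/(-64898 + (-12663 + 3531)*(z(0) - 13285)) = 1/(-64898 + (-12663 + 3531)*((-252 - 8*0²) - 13285)) = 1/(-64898 - 9132*((-252 - 8*0) - 13285)) = 1/(-64898 - 9132*((-252 + 0) - 13285)) = 1/(-64898 - 9132*(-252 - 13285)) = 1/(-64898 - 9132*(-13537)) = 1/(-64898 + 123619884) = 1/123554986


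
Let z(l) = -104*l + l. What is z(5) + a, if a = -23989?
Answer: -24504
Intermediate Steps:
z(l) = -103*l
z(5) + a = -103*5 - 23989 = -515 - 23989 = -24504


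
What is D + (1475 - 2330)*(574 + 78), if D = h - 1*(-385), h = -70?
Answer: -557145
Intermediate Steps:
D = 315 (D = -70 - 1*(-385) = -70 + 385 = 315)
D + (1475 - 2330)*(574 + 78) = 315 + (1475 - 2330)*(574 + 78) = 315 - 855*652 = 315 - 557460 = -557145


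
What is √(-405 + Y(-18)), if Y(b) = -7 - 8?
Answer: 2*I*√105 ≈ 20.494*I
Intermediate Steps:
Y(b) = -15
√(-405 + Y(-18)) = √(-405 - 15) = √(-420) = 2*I*√105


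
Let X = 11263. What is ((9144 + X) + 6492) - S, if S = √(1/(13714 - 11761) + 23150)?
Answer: 26899 - √9810993367/651 ≈ 26747.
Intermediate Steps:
S = √9810993367/651 (S = √(1/1953 + 23150) = √(45211951/1953) = √9810993367/651 ≈ 152.15)
((9144 + X) + 6492) - S = ((9144 + 11263) + 6492) - √9810993367/651 = (20407 + 6492) - √9810993367/651 = 26899 - √9810993367/651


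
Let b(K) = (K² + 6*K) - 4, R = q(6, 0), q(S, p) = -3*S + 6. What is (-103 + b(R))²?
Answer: 1225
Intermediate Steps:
q(S, p) = 6 - 3*S
R = -12 (R = 6 - 3*6 = 6 - 18 = -12)
b(K) = -4 + K² + 6*K
(-103 + b(R))² = (-103 + (-4 + (-12)² + 6*(-12)))² = (-103 + (-4 + 144 - 72))² = (-103 + 68)² = (-35)² = 1225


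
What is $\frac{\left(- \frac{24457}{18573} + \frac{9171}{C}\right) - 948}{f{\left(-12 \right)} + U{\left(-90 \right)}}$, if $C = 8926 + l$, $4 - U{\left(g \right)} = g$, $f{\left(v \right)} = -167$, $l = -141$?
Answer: $\frac{154723808902}{11910957765} \approx 12.99$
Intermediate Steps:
$U{\left(g \right)} = 4 - g$
$C = 8785$ ($C = 8926 - 141 = 8785$)
$\frac{\left(- \frac{24457}{18573} + \frac{9171}{C}\right) - 948}{f{\left(-12 \right)} + U{\left(-90 \right)}} = \frac{\left(- \frac{24457}{18573} + \frac{9171}{8785}\right) - 948}{-167 + \left(4 - -90\right)} = \frac{\left(\left(-24457\right) \frac{1}{18573} + 9171 \cdot \frac{1}{8785}\right) - 948}{-167 + \left(4 + 90\right)} = \frac{\left(- \frac{24457}{18573} + \frac{9171}{8785}\right) - 948}{-167 + 94} = \frac{- \frac{44521762}{163163805} - 948}{-73} = \left(- \frac{154723808902}{163163805}\right) \left(- \frac{1}{73}\right) = \frac{154723808902}{11910957765}$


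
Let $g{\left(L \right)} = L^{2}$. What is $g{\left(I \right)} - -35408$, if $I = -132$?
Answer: $52832$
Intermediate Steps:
$g{\left(I \right)} - -35408 = \left(-132\right)^{2} - -35408 = 17424 + 35408 = 52832$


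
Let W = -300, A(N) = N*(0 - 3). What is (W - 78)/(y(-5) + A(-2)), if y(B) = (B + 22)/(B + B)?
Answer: -3780/43 ≈ -87.907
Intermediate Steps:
y(B) = (22 + B)/(2*B) (y(B) = (22 + B)/((2*B)) = (22 + B)*(1/(2*B)) = (22 + B)/(2*B))
A(N) = -3*N (A(N) = N*(-3) = -3*N)
(W - 78)/(y(-5) + A(-2)) = (-300 - 78)/((½)*(22 - 5)/(-5) - 3*(-2)) = -378/((½)*(-⅕)*17 + 6) = -378/(-17/10 + 6) = -378/43/10 = -378*10/43 = -3780/43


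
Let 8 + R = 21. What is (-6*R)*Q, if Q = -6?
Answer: 468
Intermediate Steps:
R = 13 (R = -8 + 21 = 13)
(-6*R)*Q = -6*13*(-6) = -78*(-6) = 468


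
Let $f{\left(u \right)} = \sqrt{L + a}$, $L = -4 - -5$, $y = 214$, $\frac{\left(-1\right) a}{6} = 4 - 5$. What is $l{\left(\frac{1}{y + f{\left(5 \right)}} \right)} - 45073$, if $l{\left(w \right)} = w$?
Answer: $- \frac{2063847383}{45789} - \frac{\sqrt{7}}{45789} \approx -45073.0$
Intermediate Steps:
$a = 6$ ($a = - 6 \left(4 - 5\right) = \left(-6\right) \left(-1\right) = 6$)
$L = 1$ ($L = -4 + 5 = 1$)
$f{\left(u \right)} = \sqrt{7}$ ($f{\left(u \right)} = \sqrt{1 + 6} = \sqrt{7}$)
$l{\left(\frac{1}{y + f{\left(5 \right)}} \right)} - 45073 = \frac{1}{214 + \sqrt{7}} - 45073 = -45073 + \frac{1}{214 + \sqrt{7}}$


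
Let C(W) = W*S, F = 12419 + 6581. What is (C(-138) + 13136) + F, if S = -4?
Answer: 32688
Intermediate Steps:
F = 19000
C(W) = -4*W (C(W) = W*(-4) = -4*W)
(C(-138) + 13136) + F = (-4*(-138) + 13136) + 19000 = (552 + 13136) + 19000 = 13688 + 19000 = 32688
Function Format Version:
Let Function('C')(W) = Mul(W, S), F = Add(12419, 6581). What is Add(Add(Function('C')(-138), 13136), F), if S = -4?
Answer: 32688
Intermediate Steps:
F = 19000
Function('C')(W) = Mul(-4, W) (Function('C')(W) = Mul(W, -4) = Mul(-4, W))
Add(Add(Function('C')(-138), 13136), F) = Add(Add(Mul(-4, -138), 13136), 19000) = Add(Add(552, 13136), 19000) = Add(13688, 19000) = 32688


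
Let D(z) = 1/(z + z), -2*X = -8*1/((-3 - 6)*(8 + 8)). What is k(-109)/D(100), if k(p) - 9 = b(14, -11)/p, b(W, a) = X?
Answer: 1765850/981 ≈ 1800.1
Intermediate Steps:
X = -1/36 (X = -(-4)/((8 + 8)*(-3 - 6)) = -(-4)/(16*(-9)) = -(-4)/(-144) = -(-4)*(-1)/144 = -½*1/18 = -1/36 ≈ -0.027778)
b(W, a) = -1/36
D(z) = 1/(2*z)
k(p) = 9 - 1/(36*p)
k(-109)/D(100) = (9 - 1/36/(-109))/(((½)/100)) = (9 - 1/36*(-1/109))/(((½)*(1/100))) = (9 + 1/3924)/(1/200) = (35317/3924)*200 = 1765850/981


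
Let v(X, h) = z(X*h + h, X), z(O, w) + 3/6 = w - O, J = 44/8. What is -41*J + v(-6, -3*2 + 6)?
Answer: -232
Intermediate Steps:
J = 11/2 (J = 44*(⅛) = 11/2 ≈ 5.5000)
z(O, w) = -½ + w - O (z(O, w) = -½ + (w - O) = -½ + w - O)
v(X, h) = -½ + X - h - X*h (v(X, h) = -½ + X - (X*h + h) = -½ + X - (h + X*h) = -½ + X + (-h - X*h) = -½ + X - h - X*h)
-41*J + v(-6, -3*2 + 6) = -41*11/2 + (-½ - 6 - (-3*2 + 6) - 1*(-6)*(-3*2 + 6)) = -451/2 + (-½ - 6 - (-6 + 6) - 1*(-6)*(-6 + 6)) = -451/2 + (-½ - 6 - 1*0 - 1*(-6)*0) = -451/2 + (-½ - 6 + 0 + 0) = -451/2 - 13/2 = -232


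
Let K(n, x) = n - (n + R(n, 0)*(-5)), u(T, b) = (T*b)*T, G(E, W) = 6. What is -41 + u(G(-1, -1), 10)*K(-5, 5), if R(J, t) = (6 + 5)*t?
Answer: -41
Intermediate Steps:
R(J, t) = 11*t
u(T, b) = b*T**2
K(n, x) = 0 (K(n, x) = n - (n + (11*0)*(-5)) = n - (n + 0*(-5)) = n - (n + 0) = n - n = 0)
-41 + u(G(-1, -1), 10)*K(-5, 5) = -41 + (10*6**2)*0 = -41 + (10*36)*0 = -41 + 360*0 = -41 + 0 = -41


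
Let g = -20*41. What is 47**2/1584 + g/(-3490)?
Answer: 900829/552816 ≈ 1.6295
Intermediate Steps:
g = -820
47**2/1584 + g/(-3490) = 47**2/1584 - 820/(-3490) = 2209*(1/1584) - 820*(-1/3490) = 2209/1584 + 82/349 = 900829/552816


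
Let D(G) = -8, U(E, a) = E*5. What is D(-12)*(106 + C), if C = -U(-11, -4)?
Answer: -1288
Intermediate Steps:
U(E, a) = 5*E
C = 55 (C = -5*(-11) = -1*(-55) = 55)
D(-12)*(106 + C) = -8*(106 + 55) = -8*161 = -1288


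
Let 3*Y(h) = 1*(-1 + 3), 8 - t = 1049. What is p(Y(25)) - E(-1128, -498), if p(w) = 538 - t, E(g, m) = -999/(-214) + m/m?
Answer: 336693/214 ≈ 1573.3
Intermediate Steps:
t = -1041 (t = 8 - 1*1049 = 8 - 1049 = -1041)
Y(h) = ⅔ (Y(h) = (1*(-1 + 3))/3 = (1*2)/3 = (⅓)*2 = ⅔)
E(g, m) = 1213/214 (E(g, m) = -999*(-1/214) + 1 = 999/214 + 1 = 1213/214)
p(w) = 1579 (p(w) = 538 - 1*(-1041) = 538 + 1041 = 1579)
p(Y(25)) - E(-1128, -498) = 1579 - 1*1213/214 = 1579 - 1213/214 = 336693/214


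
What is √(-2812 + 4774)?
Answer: 3*√218 ≈ 44.294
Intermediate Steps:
√(-2812 + 4774) = √1962 = 3*√218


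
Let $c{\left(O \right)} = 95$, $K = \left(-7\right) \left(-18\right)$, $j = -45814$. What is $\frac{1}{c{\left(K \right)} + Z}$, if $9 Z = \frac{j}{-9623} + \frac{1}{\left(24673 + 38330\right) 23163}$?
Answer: $\frac{126388928516823}{12073806342642854} \approx 0.010468$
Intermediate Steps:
$K = 126$
$Z = \frac{66858133544669}{126388928516823}$ ($Z = \frac{- \frac{45814}{-9623} + \frac{1}{\left(24673 + 38330\right) 23163}}{9} = \frac{\left(-45814\right) \left(- \frac{1}{9623}\right) + \frac{1}{63003} \cdot \frac{1}{23163}}{9} = \frac{\frac{45814}{9623} + \frac{1}{63003} \cdot \frac{1}{23163}}{9} = \frac{\frac{45814}{9623} + \frac{1}{1459338489}}{9} = \frac{1}{9} \cdot \frac{66858133544669}{14043214279647} = \frac{66858133544669}{126388928516823} \approx 0.52899$)
$\frac{1}{c{\left(K \right)} + Z} = \frac{1}{95 + \frac{66858133544669}{126388928516823}} = \frac{1}{\frac{12073806342642854}{126388928516823}} = \frac{126388928516823}{12073806342642854}$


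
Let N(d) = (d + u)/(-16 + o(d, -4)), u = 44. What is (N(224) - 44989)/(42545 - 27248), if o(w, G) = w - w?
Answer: -180023/61188 ≈ -2.9421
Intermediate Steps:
o(w, G) = 0
N(d) = -11/4 - d/16 (N(d) = (d + 44)/(-16 + 0) = (44 + d)/(-16) = (44 + d)*(-1/16) = -11/4 - d/16)
(N(224) - 44989)/(42545 - 27248) = ((-11/4 - 1/16*224) - 44989)/(42545 - 27248) = ((-11/4 - 14) - 44989)/15297 = (-67/4 - 44989)*(1/15297) = -180023/4*1/15297 = -180023/61188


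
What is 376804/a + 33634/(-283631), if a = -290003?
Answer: -116627256226/82253840893 ≈ -1.4179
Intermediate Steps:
376804/a + 33634/(-283631) = 376804/(-290003) + 33634/(-283631) = 376804*(-1/290003) + 33634*(-1/283631) = -376804/290003 - 33634/283631 = -116627256226/82253840893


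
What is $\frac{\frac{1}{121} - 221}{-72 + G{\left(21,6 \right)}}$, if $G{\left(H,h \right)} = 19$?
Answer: $\frac{26740}{6413} \approx 4.1697$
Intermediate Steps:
$\frac{\frac{1}{121} - 221}{-72 + G{\left(21,6 \right)}} = \frac{\frac{1}{121} - 221}{-72 + 19} = \frac{\frac{1}{121} - 221}{-53} = \left(- \frac{26740}{121}\right) \left(- \frac{1}{53}\right) = \frac{26740}{6413}$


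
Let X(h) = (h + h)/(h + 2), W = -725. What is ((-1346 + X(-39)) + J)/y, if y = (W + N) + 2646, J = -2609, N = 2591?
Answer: -146257/166944 ≈ -0.87608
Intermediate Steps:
X(h) = 2*h/(2 + h) (X(h) = (2*h)/(2 + h) = 2*h/(2 + h))
y = 4512 (y = (-725 + 2591) + 2646 = 1866 + 2646 = 4512)
((-1346 + X(-39)) + J)/y = ((-1346 + 2*(-39)/(2 - 39)) - 2609)/4512 = ((-1346 + 2*(-39)/(-37)) - 2609)*(1/4512) = ((-1346 + 2*(-39)*(-1/37)) - 2609)*(1/4512) = ((-1346 + 78/37) - 2609)*(1/4512) = (-49724/37 - 2609)*(1/4512) = -146257/37*1/4512 = -146257/166944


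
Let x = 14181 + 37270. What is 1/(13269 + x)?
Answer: 1/64720 ≈ 1.5451e-5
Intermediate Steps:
x = 51451
1/(13269 + x) = 1/(13269 + 51451) = 1/64720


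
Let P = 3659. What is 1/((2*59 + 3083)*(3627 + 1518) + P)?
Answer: 1/16472804 ≈ 6.0706e-8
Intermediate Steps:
1/((2*59 + 3083)*(3627 + 1518) + P) = 1/((2*59 + 3083)*(3627 + 1518) + 3659) = 1/((118 + 3083)*5145 + 3659) = 1/(3201*5145 + 3659) = 1/(16469145 + 3659) = 1/16472804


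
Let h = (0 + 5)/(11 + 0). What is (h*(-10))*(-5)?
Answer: 250/11 ≈ 22.727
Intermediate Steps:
h = 5/11 ≈ 0.45455
(h*(-10))*(-5) = ((5/11)*(-10))*(-5) = -50/11*(-5) = 250/11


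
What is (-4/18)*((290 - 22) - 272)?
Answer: 8/9 ≈ 0.88889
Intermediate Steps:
(-4/18)*((290 - 22) - 272) = (-4*1/18)*(268 - 272) = -2/9*(-4) = 8/9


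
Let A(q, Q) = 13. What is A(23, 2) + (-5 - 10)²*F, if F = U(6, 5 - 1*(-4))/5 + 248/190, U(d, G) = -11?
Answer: -3578/19 ≈ -188.32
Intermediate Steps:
F = -17/19 (F = -11/5 + 248/190 = -11*⅕ + 248*(1/190) = -11/5 + 124/95 = -17/19 ≈ -0.89474)
A(23, 2) + (-5 - 10)²*F = 13 + (-5 - 10)²*(-17/19) = 13 + (-15)²*(-17/19) = 13 + 225*(-17/19) = 13 - 3825/19 = -3578/19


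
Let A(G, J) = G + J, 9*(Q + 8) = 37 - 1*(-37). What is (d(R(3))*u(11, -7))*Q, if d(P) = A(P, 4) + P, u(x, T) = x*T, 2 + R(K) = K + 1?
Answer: -1232/9 ≈ -136.89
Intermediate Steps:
R(K) = -1 + K (R(K) = -2 + (K + 1) = -2 + (1 + K) = -1 + K)
u(x, T) = T*x
Q = 2/9 (Q = -8 + (37 - 1*(-37))/9 = -8 + (37 + 37)/9 = -8 + (⅑)*74 = -8 + 74/9 = 2/9 ≈ 0.22222)
d(P) = 4 + 2*P (d(P) = (P + 4) + P = (4 + P) + P = 4 + 2*P)
(d(R(3))*u(11, -7))*Q = ((4 + 2*(-1 + 3))*(-7*11))*(2/9) = ((4 + 2*2)*(-77))*(2/9) = ((4 + 4)*(-77))*(2/9) = (8*(-77))*(2/9) = -616*2/9 = -1232/9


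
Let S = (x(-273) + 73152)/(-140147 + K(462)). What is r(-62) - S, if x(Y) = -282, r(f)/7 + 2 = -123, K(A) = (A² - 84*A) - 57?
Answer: -15100435/17216 ≈ -877.12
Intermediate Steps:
K(A) = -57 + A² - 84*A
r(f) = -875 (r(f) = -14 + 7*(-123) = -14 - 861 = -875)
S = 36435/17216 (S = (-282 + 73152)/(-140147 + (-57 + 462² - 84*462)) = 72870/(-140147 + (-57 + 213444 - 38808)) = 72870/(-140147 + 174579) = 72870/34432 = 72870*(1/34432) = 36435/17216 ≈ 2.1163)
r(-62) - S = -875 - 1*36435/17216 = -875 - 36435/17216 = -15100435/17216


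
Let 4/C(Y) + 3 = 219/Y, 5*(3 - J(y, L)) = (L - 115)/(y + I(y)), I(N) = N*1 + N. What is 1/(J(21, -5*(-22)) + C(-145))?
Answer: 6867/14620 ≈ 0.46970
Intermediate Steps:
I(N) = 2*N (I(N) = N + N = 2*N)
J(y, L) = 3 - (-115 + L)/(15*y) (J(y, L) = 3 - (L - 115)/(5*(y + 2*y)) = 3 - (-115 + L)/(5*(3*y)) = 3 - (-115 + L)*1/(3*y)/5 = 3 - (-115 + L)/(15*y))
C(Y) = 4/(-3 + 219/Y)
1/(J(21, -5*(-22)) + C(-145)) = 1/((1/15)*(115 - (-5)*(-22) + 45*21)/21 - 4*(-145)/(-219 + 3*(-145))) = 1/((1/15)*(1/21)*(115 - 1*110 + 945) - 4*(-145)/(-219 - 435)) = 1/((1/15)*(1/21)*(115 - 110 + 945) - 4*(-145)/(-654)) = 1/((1/15)*(1/21)*950 - 4*(-145)*(-1/654)) = 1/(190/63 - 290/327) = 1/(14620/6867) = 6867/14620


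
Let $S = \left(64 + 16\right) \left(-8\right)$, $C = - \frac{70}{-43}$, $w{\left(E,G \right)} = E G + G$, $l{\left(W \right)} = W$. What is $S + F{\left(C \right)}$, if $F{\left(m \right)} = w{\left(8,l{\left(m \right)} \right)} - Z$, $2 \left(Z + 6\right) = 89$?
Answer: $- \frac{57091}{86} \approx -663.85$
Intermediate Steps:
$w{\left(E,G \right)} = G + E G$
$Z = \frac{77}{2}$ ($Z = -6 + \frac{1}{2} \cdot 89 = -6 + \frac{89}{2} = \frac{77}{2} \approx 38.5$)
$C = \frac{70}{43}$ ($C = \left(-70\right) \left(- \frac{1}{43}\right) = \frac{70}{43} \approx 1.6279$)
$S = -640$ ($S = 80 \left(-8\right) = -640$)
$F{\left(m \right)} = - \frac{77}{2} + 9 m$ ($F{\left(m \right)} = m \left(1 + 8\right) - \frac{77}{2} = m 9 - \frac{77}{2} = 9 m - \frac{77}{2} = - \frac{77}{2} + 9 m$)
$S + F{\left(C \right)} = -640 + \left(- \frac{77}{2} + 9 \cdot \frac{70}{43}\right) = -640 + \left(- \frac{77}{2} + \frac{630}{43}\right) = -640 - \frac{2051}{86} = - \frac{57091}{86}$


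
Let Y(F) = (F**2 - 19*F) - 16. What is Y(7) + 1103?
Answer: 1003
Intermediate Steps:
Y(F) = -16 + F**2 - 19*F
Y(7) + 1103 = (-16 + 7**2 - 19*7) + 1103 = (-16 + 49 - 133) + 1103 = -100 + 1103 = 1003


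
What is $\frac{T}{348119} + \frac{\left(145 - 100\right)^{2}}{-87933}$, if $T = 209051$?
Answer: $\frac{5892513536}{10203716009} \approx 0.57749$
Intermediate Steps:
$\frac{T}{348119} + \frac{\left(145 - 100\right)^{2}}{-87933} = \frac{209051}{348119} + \frac{\left(145 - 100\right)^{2}}{-87933} = 209051 \cdot \frac{1}{348119} + 45^{2} \left(- \frac{1}{87933}\right) = \frac{209051}{348119} + 2025 \left(- \frac{1}{87933}\right) = \frac{209051}{348119} - \frac{675}{29311} = \frac{5892513536}{10203716009}$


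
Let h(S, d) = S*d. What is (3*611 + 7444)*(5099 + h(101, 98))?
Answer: 139127169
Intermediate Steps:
(3*611 + 7444)*(5099 + h(101, 98)) = (3*611 + 7444)*(5099 + 101*98) = (1833 + 7444)*(5099 + 9898) = 9277*14997 = 139127169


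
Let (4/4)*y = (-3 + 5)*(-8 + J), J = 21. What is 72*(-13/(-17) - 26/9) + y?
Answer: -2158/17 ≈ -126.94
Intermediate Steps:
y = 26 (y = (-3 + 5)*(-8 + 21) = 2*13 = 26)
72*(-13/(-17) - 26/9) + y = 72*(-13/(-17) - 26/9) + 26 = 72*(-13*(-1/17) - 26*⅑) + 26 = 72*(13/17 - 26/9) + 26 = 72*(-325/153) + 26 = -2600/17 + 26 = -2158/17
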